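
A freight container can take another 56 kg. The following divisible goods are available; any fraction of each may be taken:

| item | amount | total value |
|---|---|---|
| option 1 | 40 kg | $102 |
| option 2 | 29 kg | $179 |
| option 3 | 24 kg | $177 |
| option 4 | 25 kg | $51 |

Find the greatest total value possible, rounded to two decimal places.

Take in order of value per unit:
- option 3 (177/24 per unit): all 24 → value 177, running total 177.00
- option 2 (179/29 per unit): all 29 → value 179, running total 356.00
- option 1 (102/40 per unit): 3 of 40 → value 3×102/40 = 7.6500, running total 363.65
Total 363.65.

363.65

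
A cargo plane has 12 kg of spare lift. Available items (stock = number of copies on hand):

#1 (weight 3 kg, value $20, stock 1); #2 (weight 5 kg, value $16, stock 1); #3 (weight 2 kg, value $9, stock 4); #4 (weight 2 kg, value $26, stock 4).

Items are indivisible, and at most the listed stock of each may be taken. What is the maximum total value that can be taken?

$124

Best selections within weight 12 and stock limits:
- 1×#1 + 4×#4: weight 11, value 124
- 2×#3 + 4×#4: weight 12, value 122
Best: $124.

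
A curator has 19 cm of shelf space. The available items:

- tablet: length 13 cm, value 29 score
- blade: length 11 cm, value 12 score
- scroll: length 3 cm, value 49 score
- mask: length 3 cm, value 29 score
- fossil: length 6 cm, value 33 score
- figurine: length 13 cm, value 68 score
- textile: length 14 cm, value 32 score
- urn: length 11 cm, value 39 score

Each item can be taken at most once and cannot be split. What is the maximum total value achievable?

Check high-value combinations within 19 cm:
- scroll+mask+figurine: length 3+3+13=19, value 49+29+68=146
- scroll+figurine: length 3+13=16, value 49+68=117
- scroll+mask+urn: length 3+3+11=17, value 49+29+39=117
- scroll+mask+fossil: length 3+3+6=12, value 49+29+33=111
- tablet+scroll+mask: length 13+3+3=19, value 29+49+29=107
Best: 146 score.

146 score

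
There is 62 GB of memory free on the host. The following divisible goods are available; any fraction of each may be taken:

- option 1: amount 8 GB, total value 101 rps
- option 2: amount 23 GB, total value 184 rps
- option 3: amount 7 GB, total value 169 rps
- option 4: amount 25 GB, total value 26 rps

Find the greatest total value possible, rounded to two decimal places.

Take in order of value per unit:
- option 3 (169/7 per unit): all 7 → value 169, running total 169.00
- option 1 (101/8 per unit): all 8 → value 101, running total 270.00
- option 2 (184/23 per unit): all 23 → value 184, running total 454.00
- option 4 (26/25 per unit): 24 of 25 → value 24×26/25 = 24.9600, running total 478.96
Total 478.96.

478.96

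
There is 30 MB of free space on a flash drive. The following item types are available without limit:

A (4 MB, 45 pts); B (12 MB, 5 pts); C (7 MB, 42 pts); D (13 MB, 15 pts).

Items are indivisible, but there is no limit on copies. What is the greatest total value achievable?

Best value-per-unit is A at 45/4, and filling with it alone uses size 7×4=28. No mix of the others beats 7×45 = 315.

315 pts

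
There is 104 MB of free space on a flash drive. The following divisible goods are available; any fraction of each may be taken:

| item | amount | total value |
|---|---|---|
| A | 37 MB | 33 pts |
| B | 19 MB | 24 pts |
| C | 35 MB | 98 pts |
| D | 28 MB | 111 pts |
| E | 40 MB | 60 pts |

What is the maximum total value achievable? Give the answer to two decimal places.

270.26

Take in order of value per unit:
- D (111/28 per unit): all 28 → value 111, running total 111.00
- C (98/35 per unit): all 35 → value 98, running total 209.00
- E (60/40 per unit): all 40 → value 60, running total 269.00
- B (24/19 per unit): 1 of 19 → value 1×24/19 = 1.2632, running total 270.26
Total 270.26.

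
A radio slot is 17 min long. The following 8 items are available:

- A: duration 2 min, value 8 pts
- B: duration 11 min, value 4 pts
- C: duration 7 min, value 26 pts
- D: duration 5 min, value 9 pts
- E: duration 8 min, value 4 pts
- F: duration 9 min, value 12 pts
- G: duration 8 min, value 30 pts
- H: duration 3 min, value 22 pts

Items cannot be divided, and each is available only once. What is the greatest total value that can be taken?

65 pts

Check high-value combinations within 17 min:
- A+C+D+H: duration 2+7+5+3=17, value 8+26+9+22=65
- A+C+G: duration 2+7+8=17, value 8+26+30=64
- D+G+H: duration 5+8+3=16, value 9+30+22=61
Best: 65 pts.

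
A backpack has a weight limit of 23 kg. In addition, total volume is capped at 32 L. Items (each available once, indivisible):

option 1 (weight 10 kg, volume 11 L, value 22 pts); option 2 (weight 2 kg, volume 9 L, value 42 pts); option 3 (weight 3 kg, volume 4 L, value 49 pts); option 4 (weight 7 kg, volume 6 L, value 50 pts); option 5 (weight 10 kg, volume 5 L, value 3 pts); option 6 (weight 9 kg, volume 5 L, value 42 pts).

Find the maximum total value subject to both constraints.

Feasible sets respecting both limits:
- option 2+option 3+option 4+option 6: weight 21, volume 24, value 183
- option 1+option 2+option 3+option 4: weight 22, volume 30, value 163
- option 2+option 3+option 4+option 5: weight 22, volume 24, value 144
Best: 183 pts.

183 pts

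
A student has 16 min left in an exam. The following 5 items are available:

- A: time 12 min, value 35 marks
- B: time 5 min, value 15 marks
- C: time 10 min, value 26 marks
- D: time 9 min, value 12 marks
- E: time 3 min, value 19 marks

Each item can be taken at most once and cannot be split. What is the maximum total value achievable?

Check high-value combinations within 16 min:
- A+E: time 12+3=15, value 35+19=54
- C+E: time 10+3=13, value 26+19=45
- B+C: time 5+10=15, value 15+26=41
- A: time 12, value 35
- B+E: time 5+3=8, value 15+19=34
Best: 54 marks.

54 marks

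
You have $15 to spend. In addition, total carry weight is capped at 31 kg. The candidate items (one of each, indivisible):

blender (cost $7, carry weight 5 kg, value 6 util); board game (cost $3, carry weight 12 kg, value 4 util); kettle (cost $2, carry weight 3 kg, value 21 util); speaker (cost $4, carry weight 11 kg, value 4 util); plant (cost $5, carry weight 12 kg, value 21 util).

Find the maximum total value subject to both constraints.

48 util

Feasible sets respecting both limits:
- blender+kettle+plant: cost 14, carry weight 20, value 48
- board game+kettle+plant: cost 10, carry weight 27, value 46
- kettle+speaker+plant: cost 11, carry weight 26, value 46
Best: 48 util.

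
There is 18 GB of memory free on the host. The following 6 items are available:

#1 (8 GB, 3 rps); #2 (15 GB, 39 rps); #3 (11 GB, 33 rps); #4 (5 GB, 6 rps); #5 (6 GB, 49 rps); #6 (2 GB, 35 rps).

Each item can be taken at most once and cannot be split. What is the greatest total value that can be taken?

This is a 0/1 knapsack; check combinations near the capacity.
- #4+#5+#6: memory 5+6+2=13, value 6+49+35=90
- #1+#5+#6: memory 8+6+2=16, value 3+49+35=87
- #5+#6: memory 6+2=8, value 49+35=84
Best: 90 rps.

90 rps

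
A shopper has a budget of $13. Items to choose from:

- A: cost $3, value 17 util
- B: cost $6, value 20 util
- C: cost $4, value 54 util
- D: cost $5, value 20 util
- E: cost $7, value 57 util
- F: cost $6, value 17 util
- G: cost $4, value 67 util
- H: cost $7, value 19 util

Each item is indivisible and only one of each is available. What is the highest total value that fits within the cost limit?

Check high-value combinations within $13:
- C+D+G: cost 4+5+4=13, value 54+20+67=141
- A+C+G: cost 3+4+4=11, value 17+54+67=138
- E+G: cost 7+4=11, value 57+67=124
- C+G: cost 4+4=8, value 54+67=121
Best: 141 util.

141 util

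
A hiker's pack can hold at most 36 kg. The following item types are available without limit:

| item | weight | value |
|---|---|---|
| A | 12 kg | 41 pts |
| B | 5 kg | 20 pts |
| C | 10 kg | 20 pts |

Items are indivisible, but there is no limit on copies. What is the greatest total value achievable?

140 pts

Best value-per-unit is B at 20/5, and filling with it alone uses weight 7×5=35. No mix of the others beats 7×20 = 140.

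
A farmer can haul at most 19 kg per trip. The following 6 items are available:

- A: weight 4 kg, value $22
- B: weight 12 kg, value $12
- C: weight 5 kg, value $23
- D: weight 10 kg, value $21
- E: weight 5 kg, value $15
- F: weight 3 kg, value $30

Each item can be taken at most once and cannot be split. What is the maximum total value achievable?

Check high-value combinations within 19 kg:
- A+C+E+F: weight 4+5+5+3=17, value 22+23+15+30=90
- A+C+F: weight 4+5+3=12, value 22+23+30=75
- C+D+F: weight 5+10+3=18, value 23+21+30=74
- A+D+F: weight 4+10+3=17, value 22+21+30=73
- C+E+F: weight 5+5+3=13, value 23+15+30=68
Best: $90.

$90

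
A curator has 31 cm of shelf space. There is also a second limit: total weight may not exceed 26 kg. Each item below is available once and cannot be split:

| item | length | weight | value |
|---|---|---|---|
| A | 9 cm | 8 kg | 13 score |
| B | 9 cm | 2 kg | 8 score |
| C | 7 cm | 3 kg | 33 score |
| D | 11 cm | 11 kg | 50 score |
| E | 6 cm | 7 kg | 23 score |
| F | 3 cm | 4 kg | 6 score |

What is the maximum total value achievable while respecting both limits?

112 score

Feasible sets respecting both limits:
- C+D+E+F: length 27, weight 25, value 112
- C+D+E: length 24, weight 21, value 106
- A+C+D+F: length 30, weight 26, value 102
- B+C+D+F: length 30, weight 20, value 97
Best: 112 score.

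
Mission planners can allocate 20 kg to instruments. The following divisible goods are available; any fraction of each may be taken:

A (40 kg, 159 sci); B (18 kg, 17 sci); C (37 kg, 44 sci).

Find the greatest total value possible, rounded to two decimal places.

79.50

Take in order of value per unit:
- A (159/40 per unit): 20 of 40 → value 20×159/40 = 79.5000, running total 79.50
Total 79.50.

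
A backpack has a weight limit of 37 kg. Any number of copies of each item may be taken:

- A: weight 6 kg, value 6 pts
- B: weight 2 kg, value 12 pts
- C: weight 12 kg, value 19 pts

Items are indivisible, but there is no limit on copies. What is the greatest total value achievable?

Best value-per-unit is B at 12/2, and filling with it alone uses weight 18×2=36. No mix of the others beats 18×12 = 216.

216 pts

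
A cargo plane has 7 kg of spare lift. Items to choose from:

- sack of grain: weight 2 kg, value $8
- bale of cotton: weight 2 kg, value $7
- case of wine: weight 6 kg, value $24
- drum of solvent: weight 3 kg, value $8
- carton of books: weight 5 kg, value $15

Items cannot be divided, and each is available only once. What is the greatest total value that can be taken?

$24

This is a 0/1 knapsack; check combinations near the capacity.
- case of wine: weight 6, value 24
- sack of grain+bale of cotton+drum of solvent: weight 2+2+3=7, value 8+7+8=23
- sack of grain+carton of books: weight 2+5=7, value 8+15=23
- bale of cotton+carton of books: weight 2+5=7, value 7+15=22
- sack of grain+drum of solvent: weight 2+3=5, value 8+8=16
Best: $24.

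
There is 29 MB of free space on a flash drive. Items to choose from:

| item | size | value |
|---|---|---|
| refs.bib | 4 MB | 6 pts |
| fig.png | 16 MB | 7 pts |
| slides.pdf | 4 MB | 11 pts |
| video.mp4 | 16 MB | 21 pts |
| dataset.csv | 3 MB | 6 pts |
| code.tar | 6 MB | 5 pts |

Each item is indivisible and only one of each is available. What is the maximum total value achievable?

Check high-value combinations within 29 MB:
- refs.bib+slides.pdf+video.mp4+dataset.csv: size 4+4+16+3=27, value 6+11+21+6=44
- slides.pdf+video.mp4+dataset.csv+code.tar: size 4+16+3+6=29, value 11+21+6+5=43
- slides.pdf+video.mp4+dataset.csv: size 4+16+3=23, value 11+21+6=38
- refs.bib+slides.pdf+video.mp4: size 4+4+16=24, value 6+11+21=38
Best: 44 pts.

44 pts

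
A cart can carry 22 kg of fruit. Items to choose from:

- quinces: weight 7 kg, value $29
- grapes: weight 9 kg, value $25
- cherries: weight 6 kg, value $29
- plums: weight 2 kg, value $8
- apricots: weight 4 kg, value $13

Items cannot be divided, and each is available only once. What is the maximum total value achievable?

Check high-value combinations within 22 kg:
- quinces+grapes+cherries: weight 7+9+6=22, value 29+25+29=83
- quinces+cherries+plums+apricots: weight 7+6+2+4=19, value 29+29+8+13=79
- grapes+cherries+plums+apricots: weight 9+6+2+4=21, value 25+29+8+13=75
- quinces+grapes+plums+apricots: weight 7+9+2+4=22, value 29+25+8+13=75
- quinces+cherries+apricots: weight 7+6+4=17, value 29+29+13=71
Best: $83.

$83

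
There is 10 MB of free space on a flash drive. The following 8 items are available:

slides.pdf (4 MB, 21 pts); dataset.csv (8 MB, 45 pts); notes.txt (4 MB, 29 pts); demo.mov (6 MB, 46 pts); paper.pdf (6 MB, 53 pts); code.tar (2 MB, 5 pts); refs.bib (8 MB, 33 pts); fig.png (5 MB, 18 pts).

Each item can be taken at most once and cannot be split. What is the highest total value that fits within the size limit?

82 pts

Check high-value combinations within 10 MB:
- notes.txt+paper.pdf: size 4+6=10, value 29+53=82
- notes.txt+demo.mov: size 4+6=10, value 29+46=75
- slides.pdf+paper.pdf: size 4+6=10, value 21+53=74
- slides.pdf+demo.mov: size 4+6=10, value 21+46=67
- paper.pdf+code.tar: size 6+2=8, value 53+5=58
Best: 82 pts.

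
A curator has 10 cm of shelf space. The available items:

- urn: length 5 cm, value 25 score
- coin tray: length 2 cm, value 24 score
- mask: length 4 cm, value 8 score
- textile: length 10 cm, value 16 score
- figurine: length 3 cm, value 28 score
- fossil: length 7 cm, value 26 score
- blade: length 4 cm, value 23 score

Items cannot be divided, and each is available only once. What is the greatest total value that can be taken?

77 score

Check high-value combinations within 10 cm:
- urn+coin tray+figurine: length 5+2+3=10, value 25+24+28=77
- coin tray+figurine+blade: length 2+3+4=9, value 24+28+23=75
- coin tray+mask+figurine: length 2+4+3=9, value 24+8+28=60
- coin tray+mask+blade: length 2+4+4=10, value 24+8+23=55
Best: 77 score.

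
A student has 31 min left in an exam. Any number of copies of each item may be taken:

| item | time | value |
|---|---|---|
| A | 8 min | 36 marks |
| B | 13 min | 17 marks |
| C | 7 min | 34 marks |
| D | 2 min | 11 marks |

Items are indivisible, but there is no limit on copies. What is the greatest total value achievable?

Best value-per-unit is D at 11/2; filling with it alone gives 15×11 = 165.
Optimal mix: 1×C + 12×D → time 31, value 166.

166 marks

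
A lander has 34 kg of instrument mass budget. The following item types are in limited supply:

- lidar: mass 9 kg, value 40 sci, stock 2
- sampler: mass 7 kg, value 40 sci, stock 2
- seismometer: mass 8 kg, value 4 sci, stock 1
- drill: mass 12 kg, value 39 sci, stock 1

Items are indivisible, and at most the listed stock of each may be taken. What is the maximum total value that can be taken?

160 sci

Top feasible selections:
- 2×lidar + 2×sampler: mass 32, value 160
- 1×lidar + 2×sampler + 1×seismometer: mass 31, value 124
Best: 160 sci.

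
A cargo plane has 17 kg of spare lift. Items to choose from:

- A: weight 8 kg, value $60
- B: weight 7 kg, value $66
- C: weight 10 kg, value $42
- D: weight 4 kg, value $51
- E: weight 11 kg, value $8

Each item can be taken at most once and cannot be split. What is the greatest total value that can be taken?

$126

Check high-value combinations within 17 kg:
- A+B: weight 8+7=15, value 60+66=126
- B+D: weight 7+4=11, value 66+51=117
- A+D: weight 8+4=12, value 60+51=111
- B+C: weight 7+10=17, value 66+42=108
Best: $126.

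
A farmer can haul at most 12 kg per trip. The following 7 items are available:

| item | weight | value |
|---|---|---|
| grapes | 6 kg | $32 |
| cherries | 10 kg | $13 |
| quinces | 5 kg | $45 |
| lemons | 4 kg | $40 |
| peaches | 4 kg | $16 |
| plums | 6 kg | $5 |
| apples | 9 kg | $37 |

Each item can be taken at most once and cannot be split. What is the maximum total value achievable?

Check high-value combinations within 12 kg:
- quinces+lemons: weight 5+4=9, value 45+40=85
- grapes+quinces: weight 6+5=11, value 32+45=77
- grapes+lemons: weight 6+4=10, value 32+40=72
- quinces+peaches: weight 5+4=9, value 45+16=61
Best: $85.

$85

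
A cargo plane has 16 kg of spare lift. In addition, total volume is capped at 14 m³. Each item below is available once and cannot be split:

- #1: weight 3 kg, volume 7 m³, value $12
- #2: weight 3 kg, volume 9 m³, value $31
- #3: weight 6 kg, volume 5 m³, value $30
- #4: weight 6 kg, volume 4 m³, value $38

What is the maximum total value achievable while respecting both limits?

$69

Feasible sets respecting both limits:
- #2+#4: weight 9, volume 13, value 69
- #3+#4: weight 12, volume 9, value 68
- #2+#3: weight 9, volume 14, value 61
Best: $69.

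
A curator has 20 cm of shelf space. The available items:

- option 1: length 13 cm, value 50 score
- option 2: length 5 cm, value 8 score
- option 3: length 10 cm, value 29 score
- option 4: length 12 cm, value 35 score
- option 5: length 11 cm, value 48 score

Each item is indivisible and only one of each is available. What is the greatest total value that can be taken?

This is a 0/1 knapsack; check combinations near the capacity.
- option 1+option 2: length 13+5=18, value 50+8=58
- option 2+option 5: length 5+11=16, value 8+48=56
- option 1: length 13, value 50
- option 5: length 11, value 48
Best: 58 score.

58 score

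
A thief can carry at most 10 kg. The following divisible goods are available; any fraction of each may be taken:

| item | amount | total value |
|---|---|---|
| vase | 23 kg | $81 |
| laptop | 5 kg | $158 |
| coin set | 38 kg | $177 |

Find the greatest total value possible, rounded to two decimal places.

181.29

Take in order of value per unit:
- laptop (158/5 per unit): all 5 → value 158, running total 158.00
- coin set (177/38 per unit): 5 of 38 → value 5×177/38 = 23.2895, running total 181.29
Total 181.29.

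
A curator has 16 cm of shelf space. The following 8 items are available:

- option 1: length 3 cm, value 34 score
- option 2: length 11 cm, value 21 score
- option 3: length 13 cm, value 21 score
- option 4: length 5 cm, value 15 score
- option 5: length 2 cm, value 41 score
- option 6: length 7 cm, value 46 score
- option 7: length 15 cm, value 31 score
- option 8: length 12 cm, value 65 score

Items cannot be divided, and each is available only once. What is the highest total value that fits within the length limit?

121 score

Check high-value combinations within 16 cm:
- option 1+option 5+option 6: length 3+2+7=12, value 34+41+46=121
- option 5+option 8: length 2+12=14, value 41+65=106
- option 4+option 5+option 6: length 5+2+7=14, value 15+41+46=102
- option 1+option 8: length 3+12=15, value 34+65=99
- option 1+option 2+option 5: length 3+11+2=16, value 34+21+41=96
Best: 121 score.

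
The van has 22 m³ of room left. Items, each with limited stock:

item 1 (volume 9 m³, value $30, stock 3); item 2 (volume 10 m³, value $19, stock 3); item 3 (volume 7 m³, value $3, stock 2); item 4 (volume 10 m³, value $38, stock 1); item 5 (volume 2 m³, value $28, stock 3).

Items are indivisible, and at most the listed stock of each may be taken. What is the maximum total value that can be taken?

$122

Best selections within volume 22 and stock limits:
- 1×item 4 + 3×item 5: volume 16, value 122
- 1×item 1 + 1×item 3 + 3×item 5: volume 22, value 117
- 2×item 1 + 2×item 5: volume 22, value 116
Best: $122.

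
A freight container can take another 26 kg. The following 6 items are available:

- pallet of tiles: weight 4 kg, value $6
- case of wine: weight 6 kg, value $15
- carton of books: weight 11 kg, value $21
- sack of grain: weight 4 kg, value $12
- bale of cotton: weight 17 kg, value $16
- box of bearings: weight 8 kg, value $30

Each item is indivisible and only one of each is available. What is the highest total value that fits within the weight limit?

$66

Check high-value combinations within 26 kg:
- case of wine+carton of books+box of bearings: weight 6+11+8=25, value 15+21+30=66
- pallet of tiles+case of wine+sack of grain+box of bearings: weight 4+6+4+8=22, value 6+15+12+30=63
- carton of books+sack of grain+box of bearings: weight 11+4+8=23, value 21+12+30=63
- case of wine+sack of grain+box of bearings: weight 6+4+8=18, value 15+12+30=57
Best: $66.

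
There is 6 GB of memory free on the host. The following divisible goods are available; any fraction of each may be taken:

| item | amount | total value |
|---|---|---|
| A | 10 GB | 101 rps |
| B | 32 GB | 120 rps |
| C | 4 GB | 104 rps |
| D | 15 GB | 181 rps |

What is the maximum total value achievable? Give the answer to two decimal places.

128.13

Take in order of value per unit:
- C (104/4 per unit): all 4 → value 104, running total 104.00
- D (181/15 per unit): 2 of 15 → value 2×181/15 = 24.1333, running total 128.13
Total 128.13.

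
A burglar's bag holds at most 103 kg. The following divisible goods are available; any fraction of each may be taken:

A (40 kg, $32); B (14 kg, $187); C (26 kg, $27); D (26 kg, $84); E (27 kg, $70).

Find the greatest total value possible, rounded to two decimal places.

Take in order of value per unit:
- B (187/14 per unit): all 14 → value 187, running total 187.00
- D (84/26 per unit): all 26 → value 84, running total 271.00
- E (70/27 per unit): all 27 → value 70, running total 341.00
- C (27/26 per unit): all 26 → value 27, running total 368.00
- A (32/40 per unit): 10 of 40 → value 10×32/40 = 8.0000, running total 376.00
Total 376.00.

376.00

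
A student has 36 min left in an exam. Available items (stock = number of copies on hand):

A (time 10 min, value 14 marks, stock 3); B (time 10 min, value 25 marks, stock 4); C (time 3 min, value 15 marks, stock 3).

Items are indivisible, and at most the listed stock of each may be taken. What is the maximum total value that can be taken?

Best selections within time 36 and stock limits:
- 3×B + 2×C: time 36, value 105
- 2×B + 3×C: time 29, value 95
Best: 105 marks.

105 marks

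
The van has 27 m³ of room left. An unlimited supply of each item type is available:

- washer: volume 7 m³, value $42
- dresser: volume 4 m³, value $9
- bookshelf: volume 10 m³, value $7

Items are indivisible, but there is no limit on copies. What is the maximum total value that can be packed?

$135

Best value-per-unit is washer at 42/7; filling with it alone gives 3×42 = 126.
Optimal mix: 3×washer + 1×dresser → volume 25, value 135.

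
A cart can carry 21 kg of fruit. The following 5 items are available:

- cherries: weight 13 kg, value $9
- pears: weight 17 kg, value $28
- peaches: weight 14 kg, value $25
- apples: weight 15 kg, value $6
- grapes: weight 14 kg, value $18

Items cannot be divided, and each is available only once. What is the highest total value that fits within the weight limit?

Check high-value combinations within 21 kg:
- pears: weight 17, value 28
- peaches: weight 14, value 25
- grapes: weight 14, value 18
- cherries: weight 13, value 9
Best: $28.

$28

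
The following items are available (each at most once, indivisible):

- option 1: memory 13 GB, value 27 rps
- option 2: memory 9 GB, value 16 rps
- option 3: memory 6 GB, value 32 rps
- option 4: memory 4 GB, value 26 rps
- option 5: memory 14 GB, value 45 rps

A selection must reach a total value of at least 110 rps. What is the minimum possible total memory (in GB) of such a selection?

33

Subsets with value ≥ 110, sorted by total memory:
- option 2+option 3+option 4+option 5: memory 33, value 119
- option 1+option 3+option 4+option 5: memory 37, value 130
- option 1+option 2+option 4+option 5: memory 40, value 114
- option 1+option 2+option 3+option 5: memory 42, value 120
Minimum memory: 33 GB.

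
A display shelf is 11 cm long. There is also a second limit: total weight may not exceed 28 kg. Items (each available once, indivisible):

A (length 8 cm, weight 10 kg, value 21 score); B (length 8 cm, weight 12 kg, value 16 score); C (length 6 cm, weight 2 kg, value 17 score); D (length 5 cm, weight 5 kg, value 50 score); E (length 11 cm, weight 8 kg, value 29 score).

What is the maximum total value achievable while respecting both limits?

67 score

Feasible sets respecting both limits:
- C+D: length 11, weight 7, value 67
- D: length 5, weight 5, value 50
- E: length 11, weight 8, value 29
- A: length 8, weight 10, value 21
Best: 67 score.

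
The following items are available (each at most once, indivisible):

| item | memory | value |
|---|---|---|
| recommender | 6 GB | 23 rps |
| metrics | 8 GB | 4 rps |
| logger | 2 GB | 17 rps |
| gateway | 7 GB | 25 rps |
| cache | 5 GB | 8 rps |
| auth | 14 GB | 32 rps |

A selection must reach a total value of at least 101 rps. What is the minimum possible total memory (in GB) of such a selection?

34

Subsets with value ≥ 101, sorted by total memory:
- recommender+logger+gateway+cache+auth: memory 34, value 105
- recommender+metrics+logger+gateway+auth: memory 37, value 101
- recommender+metrics+logger+gateway+cache+auth: memory 42, value 109
Minimum memory: 34 GB.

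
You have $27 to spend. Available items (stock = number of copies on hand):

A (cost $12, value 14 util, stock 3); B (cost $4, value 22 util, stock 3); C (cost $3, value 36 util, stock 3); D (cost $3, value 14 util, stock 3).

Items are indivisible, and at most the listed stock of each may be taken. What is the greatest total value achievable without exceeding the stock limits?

202 util

Top feasible selections:
- 3×B + 3×C + 2×D: cost 27, value 202
- 2×B + 3×C + 3×D: cost 26, value 194
- 3×B + 3×C + 1×D: cost 24, value 188
Best: 202 util.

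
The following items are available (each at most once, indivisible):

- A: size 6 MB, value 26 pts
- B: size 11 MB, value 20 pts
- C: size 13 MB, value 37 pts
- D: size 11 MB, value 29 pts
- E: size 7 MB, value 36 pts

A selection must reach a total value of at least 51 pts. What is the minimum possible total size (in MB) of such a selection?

Subsets with value ≥ 51, sorted by total size:
- A+E: size 13, value 62
- A+D: size 17, value 55
Minimum size: 13 MB.

13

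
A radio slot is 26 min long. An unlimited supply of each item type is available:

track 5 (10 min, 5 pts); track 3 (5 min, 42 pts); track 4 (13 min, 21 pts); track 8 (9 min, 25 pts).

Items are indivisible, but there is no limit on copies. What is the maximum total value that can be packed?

210 pts

Best value-per-unit is track 3 at 42/5, and filling with it alone uses duration 5×5=25. No mix of the others beats 5×42 = 210.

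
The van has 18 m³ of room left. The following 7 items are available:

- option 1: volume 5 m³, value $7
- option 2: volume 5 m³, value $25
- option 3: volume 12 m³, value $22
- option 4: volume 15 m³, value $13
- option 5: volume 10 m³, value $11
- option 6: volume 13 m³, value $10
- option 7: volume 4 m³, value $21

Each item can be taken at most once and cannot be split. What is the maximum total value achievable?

Check high-value combinations within 18 m³:
- option 1+option 2+option 7: volume 5+5+4=14, value 7+25+21=53
- option 2+option 3: volume 5+12=17, value 25+22=47
- option 2+option 7: volume 5+4=9, value 25+21=46
- option 3+option 7: volume 12+4=16, value 22+21=43
- option 2+option 5: volume 5+10=15, value 25+11=36
Best: $53.

$53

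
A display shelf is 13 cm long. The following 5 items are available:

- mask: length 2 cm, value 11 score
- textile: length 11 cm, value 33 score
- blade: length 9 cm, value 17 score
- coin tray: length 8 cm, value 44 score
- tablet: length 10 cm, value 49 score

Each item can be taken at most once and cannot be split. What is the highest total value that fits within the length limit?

Check high-value combinations within 13 cm:
- mask+tablet: length 2+10=12, value 11+49=60
- mask+coin tray: length 2+8=10, value 11+44=55
- tablet: length 10, value 49
- coin tray: length 8, value 44
- mask+textile: length 2+11=13, value 11+33=44
Best: 60 score.

60 score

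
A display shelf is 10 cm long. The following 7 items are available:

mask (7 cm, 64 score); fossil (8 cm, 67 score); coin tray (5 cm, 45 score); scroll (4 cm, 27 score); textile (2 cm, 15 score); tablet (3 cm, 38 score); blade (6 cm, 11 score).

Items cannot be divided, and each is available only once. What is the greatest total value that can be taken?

Check high-value combinations within 10 cm:
- mask+tablet: length 7+3=10, value 64+38=102
- coin tray+textile+tablet: length 5+2+3=10, value 45+15+38=98
- coin tray+tablet: length 5+3=8, value 45+38=83
- fossil+textile: length 8+2=10, value 67+15=82
- scroll+textile+tablet: length 4+2+3=9, value 27+15+38=80
Best: 102 score.

102 score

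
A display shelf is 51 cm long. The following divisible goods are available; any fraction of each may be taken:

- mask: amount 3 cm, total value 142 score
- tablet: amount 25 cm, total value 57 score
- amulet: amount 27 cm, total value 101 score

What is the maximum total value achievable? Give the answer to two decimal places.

Take in order of value per unit:
- mask (142/3 per unit): all 3 → value 142, running total 142.00
- amulet (101/27 per unit): all 27 → value 101, running total 243.00
- tablet (57/25 per unit): 21 of 25 → value 21×57/25 = 47.8800, running total 290.88
Total 290.88.

290.88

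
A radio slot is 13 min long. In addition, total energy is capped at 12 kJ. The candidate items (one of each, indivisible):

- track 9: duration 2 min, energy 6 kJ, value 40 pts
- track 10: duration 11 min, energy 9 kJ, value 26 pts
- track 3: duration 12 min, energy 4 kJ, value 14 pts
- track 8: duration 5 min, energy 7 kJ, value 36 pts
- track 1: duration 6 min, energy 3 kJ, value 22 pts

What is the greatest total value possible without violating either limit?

62 pts

Feasible sets respecting both limits:
- track 9+track 1: duration 8, energy 9, value 62
- track 8+track 1: duration 11, energy 10, value 58
- track 9: duration 2, energy 6, value 40
Best: 62 pts.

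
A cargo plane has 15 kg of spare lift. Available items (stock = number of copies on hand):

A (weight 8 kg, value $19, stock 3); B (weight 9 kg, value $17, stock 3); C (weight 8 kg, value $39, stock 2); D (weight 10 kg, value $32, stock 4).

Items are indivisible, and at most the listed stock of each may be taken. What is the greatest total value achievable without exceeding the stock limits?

Top feasible selections:
- 1×C: weight 8, value 39
- 1×D: weight 10, value 32
- 1×A: weight 8, value 19
- 1×B: weight 9, value 17
Best: $39.

$39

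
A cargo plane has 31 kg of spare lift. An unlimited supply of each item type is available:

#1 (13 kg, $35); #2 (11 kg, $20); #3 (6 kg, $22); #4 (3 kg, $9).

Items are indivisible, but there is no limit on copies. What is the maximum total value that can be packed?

Best value-per-unit is #3 at 22/6, and filling with it alone uses weight 5×6=30. No mix of the others beats 5×22 = 110.

$110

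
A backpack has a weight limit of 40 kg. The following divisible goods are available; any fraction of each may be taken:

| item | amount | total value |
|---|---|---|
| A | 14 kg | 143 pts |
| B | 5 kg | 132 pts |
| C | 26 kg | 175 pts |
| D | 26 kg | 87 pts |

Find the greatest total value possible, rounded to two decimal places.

Take in order of value per unit:
- B (132/5 per unit): all 5 → value 132, running total 132.00
- A (143/14 per unit): all 14 → value 143, running total 275.00
- C (175/26 per unit): 21 of 26 → value 21×175/26 = 141.3462, running total 416.35
Total 416.35.

416.35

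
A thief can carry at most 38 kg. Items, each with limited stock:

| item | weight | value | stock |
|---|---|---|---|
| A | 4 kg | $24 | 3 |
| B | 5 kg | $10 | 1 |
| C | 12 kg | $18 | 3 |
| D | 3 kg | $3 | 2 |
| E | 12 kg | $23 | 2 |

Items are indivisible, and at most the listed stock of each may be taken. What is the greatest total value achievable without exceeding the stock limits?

Top feasible selections:
- 3×A + 2×E: weight 36, value 118
- 3×A + 1×C + 1×E: weight 36, value 113
- 3×A + 1×B + 2×D + 1×E: weight 35, value 111
Best: $118.

$118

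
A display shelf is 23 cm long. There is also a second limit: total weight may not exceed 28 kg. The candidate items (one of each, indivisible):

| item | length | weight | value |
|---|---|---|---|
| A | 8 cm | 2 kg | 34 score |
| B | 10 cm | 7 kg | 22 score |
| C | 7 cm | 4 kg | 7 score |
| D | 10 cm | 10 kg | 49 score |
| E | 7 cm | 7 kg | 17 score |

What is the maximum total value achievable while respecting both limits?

Feasible sets respecting both limits:
- A+D: length 18, weight 12, value 83
- B+D: length 20, weight 17, value 71
- D+E: length 17, weight 17, value 66
- A+C+E: length 22, weight 13, value 58
Best: 83 score.

83 score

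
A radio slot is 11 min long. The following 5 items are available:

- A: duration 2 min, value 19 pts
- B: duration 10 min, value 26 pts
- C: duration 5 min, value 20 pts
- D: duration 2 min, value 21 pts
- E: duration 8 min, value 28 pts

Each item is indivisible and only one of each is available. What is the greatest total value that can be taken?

This is a 0/1 knapsack; check combinations near the capacity.
- A+C+D: duration 2+5+2=9, value 19+20+21=60
- D+E: duration 2+8=10, value 21+28=49
- A+E: duration 2+8=10, value 19+28=47
Best: 60 pts.

60 pts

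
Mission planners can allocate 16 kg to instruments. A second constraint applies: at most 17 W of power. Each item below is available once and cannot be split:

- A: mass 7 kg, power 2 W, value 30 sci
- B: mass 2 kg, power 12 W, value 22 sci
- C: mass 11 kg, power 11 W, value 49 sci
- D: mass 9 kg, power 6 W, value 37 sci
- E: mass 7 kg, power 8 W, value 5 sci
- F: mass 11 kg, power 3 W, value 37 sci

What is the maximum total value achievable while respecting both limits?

67 sci

Feasible sets respecting both limits:
- A+D: mass 16, power 8, value 67
- B+F: mass 13, power 15, value 59
- A+B: mass 9, power 14, value 52
Best: 67 sci.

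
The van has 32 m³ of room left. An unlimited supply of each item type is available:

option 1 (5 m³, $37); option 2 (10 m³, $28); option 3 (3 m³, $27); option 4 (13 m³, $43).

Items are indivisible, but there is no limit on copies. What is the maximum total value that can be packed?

$280

Best value-per-unit is option 3 at 27/3; filling with it alone gives 10×27 = 270.
Optimal mix: 1×option 1 + 9×option 3 → volume 32, value 280.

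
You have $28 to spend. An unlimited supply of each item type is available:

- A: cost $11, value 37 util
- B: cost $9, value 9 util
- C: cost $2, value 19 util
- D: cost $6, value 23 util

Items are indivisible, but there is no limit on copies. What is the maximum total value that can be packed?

266 util

Best value-per-unit is C at 19/2, and filling with it alone uses cost 14×2=28. No mix of the others beats 14×19 = 266.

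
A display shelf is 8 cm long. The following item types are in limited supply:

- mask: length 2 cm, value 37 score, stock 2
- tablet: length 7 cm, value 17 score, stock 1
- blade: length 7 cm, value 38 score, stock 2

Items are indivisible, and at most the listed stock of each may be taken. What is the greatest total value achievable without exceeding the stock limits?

Best selections within length 8 and stock limits:
- 2×mask: length 4, value 74
- 1×blade: length 7, value 38
- 1×mask: length 2, value 37
Best: 74 score.

74 score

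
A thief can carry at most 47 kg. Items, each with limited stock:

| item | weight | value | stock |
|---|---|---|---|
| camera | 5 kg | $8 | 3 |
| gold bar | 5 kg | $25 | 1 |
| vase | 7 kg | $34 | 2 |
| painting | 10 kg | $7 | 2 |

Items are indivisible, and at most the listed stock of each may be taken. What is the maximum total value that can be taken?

$124

Top feasible selections:
- 3×camera + 1×gold bar + 2×vase + 1×painting: weight 44, value 124
- 3×camera + 1×gold bar + 2×vase: weight 34, value 117
- 2×camera + 1×gold bar + 2×vase + 1×painting: weight 39, value 116
Best: $124.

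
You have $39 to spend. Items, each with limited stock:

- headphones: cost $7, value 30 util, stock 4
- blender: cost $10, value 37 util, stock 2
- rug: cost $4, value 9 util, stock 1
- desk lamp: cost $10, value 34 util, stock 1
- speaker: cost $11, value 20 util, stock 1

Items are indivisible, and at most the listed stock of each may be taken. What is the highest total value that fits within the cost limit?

Top feasible selections:
- 4×headphones + 1×blender: cost 38, value 157
- 4×headphones + 1×desk lamp: cost 38, value 154
Best: 157 util.

157 util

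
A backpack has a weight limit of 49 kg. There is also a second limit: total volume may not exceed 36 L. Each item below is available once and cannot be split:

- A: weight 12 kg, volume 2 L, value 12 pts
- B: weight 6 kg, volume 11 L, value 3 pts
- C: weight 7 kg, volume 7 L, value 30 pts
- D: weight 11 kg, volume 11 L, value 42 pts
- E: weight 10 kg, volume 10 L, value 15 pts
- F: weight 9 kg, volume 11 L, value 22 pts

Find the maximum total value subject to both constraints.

Feasible sets respecting both limits:
- A+C+D+F: weight 39, volume 31, value 106
- A+C+D+E: weight 40, volume 30, value 99
- C+D+F: weight 27, volume 29, value 94
- A+D+E+F: weight 42, volume 34, value 91
Best: 106 pts.

106 pts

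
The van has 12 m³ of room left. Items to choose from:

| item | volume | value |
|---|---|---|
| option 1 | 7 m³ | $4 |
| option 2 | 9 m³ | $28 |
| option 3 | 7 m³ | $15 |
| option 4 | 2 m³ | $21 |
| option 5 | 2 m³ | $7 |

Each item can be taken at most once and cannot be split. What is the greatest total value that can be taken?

$49

This is a 0/1 knapsack; check combinations near the capacity.
- option 2+option 4: volume 9+2=11, value 28+21=49
- option 3+option 4+option 5: volume 7+2+2=11, value 15+21+7=43
- option 3+option 4: volume 7+2=9, value 15+21=36
- option 2+option 5: volume 9+2=11, value 28+7=35
Best: $49.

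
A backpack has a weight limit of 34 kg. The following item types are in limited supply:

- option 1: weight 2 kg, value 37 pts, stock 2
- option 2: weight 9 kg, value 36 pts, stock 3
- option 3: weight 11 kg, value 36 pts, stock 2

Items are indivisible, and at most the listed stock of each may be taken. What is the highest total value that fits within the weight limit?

182 pts

Best selections within weight 34 and stock limits:
- 2×option 1 + 3×option 2: weight 31, value 182
- 2×option 1 + 2×option 2 + 1×option 3: weight 33, value 182
Best: 182 pts.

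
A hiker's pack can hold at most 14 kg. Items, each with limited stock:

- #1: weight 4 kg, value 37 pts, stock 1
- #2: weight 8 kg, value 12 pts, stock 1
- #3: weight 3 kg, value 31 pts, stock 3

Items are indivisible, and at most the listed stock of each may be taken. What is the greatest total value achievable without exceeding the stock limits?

Best selections within weight 14 and stock limits:
- 1×#1 + 3×#3: weight 13, value 130
- 1×#1 + 2×#3: weight 10, value 99
- 3×#3: weight 9, value 93
Best: 130 pts.

130 pts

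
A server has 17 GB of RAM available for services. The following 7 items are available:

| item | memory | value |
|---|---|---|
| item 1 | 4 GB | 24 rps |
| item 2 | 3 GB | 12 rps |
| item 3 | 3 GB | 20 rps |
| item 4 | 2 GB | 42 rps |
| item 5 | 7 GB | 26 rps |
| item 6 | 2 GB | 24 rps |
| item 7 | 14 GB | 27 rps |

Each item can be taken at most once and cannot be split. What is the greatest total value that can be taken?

Check high-value combinations within 17 GB:
- item 2+item 3+item 4+item 5+item 6: memory 3+3+2+7+2=17, value 12+20+42+26+24=124
- item 1+item 2+item 3+item 4+item 6: memory 4+3+3+2+2=14, value 24+12+20+42+24=122
- item 1+item 4+item 5+item 6: memory 4+2+7+2=15, value 24+42+26+24=116
- item 3+item 4+item 5+item 6: memory 3+2+7+2=14, value 20+42+26+24=112
- item 1+item 3+item 4+item 5: memory 4+3+2+7=16, value 24+20+42+26=112
Best: 124 rps.

124 rps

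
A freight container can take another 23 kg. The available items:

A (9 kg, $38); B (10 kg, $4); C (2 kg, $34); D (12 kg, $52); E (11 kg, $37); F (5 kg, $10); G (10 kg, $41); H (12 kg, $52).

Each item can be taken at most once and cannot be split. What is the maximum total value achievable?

$124

Check high-value combinations within 23 kg:
- A+C+D: weight 9+2+12=23, value 38+34+52=124
- A+C+H: weight 9+2+12=23, value 38+34+52=124
- A+C+G: weight 9+2+10=21, value 38+34+41=113
- C+E+G: weight 2+11+10=23, value 34+37+41=112
Best: $124.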